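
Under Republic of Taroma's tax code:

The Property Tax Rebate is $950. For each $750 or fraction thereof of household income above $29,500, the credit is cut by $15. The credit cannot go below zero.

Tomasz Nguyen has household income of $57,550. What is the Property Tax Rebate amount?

$380

Property Tax Rebate: income exceeds $29,500 by $28,050, which is 38 full-or-partial $750 increments; reduction = 38 × $15 = $570, leaving $380.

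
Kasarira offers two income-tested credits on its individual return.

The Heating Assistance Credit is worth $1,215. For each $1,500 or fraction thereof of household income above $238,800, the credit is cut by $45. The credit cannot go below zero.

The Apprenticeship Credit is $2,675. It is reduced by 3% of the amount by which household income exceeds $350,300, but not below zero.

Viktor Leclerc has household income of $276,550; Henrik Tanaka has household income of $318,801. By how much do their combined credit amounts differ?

$45

Viktor ($276,550): Heating Assistance Credit: income exceeds $238,800 by $37,750, which is 26 full-or-partial $1,500 increments; reduction = 26 × $45 = $1,170, leaving $45. Apprenticeship Credit: $276,550 is at or below the $350,300 threshold, so the full $2,675 applies. total $45 + $2,675 = $2,720
Henrik ($318,801): Heating Assistance Credit: income exceeds $238,800 by $80,001 → 54 increments × $45 = $2,430 ≥ base, so the credit is $0. Apprenticeship Credit: $318,801 is at or below the $350,300 threshold, so the full $2,675 applies. total $0 + $2,675 = $2,675
Difference: |$2,720 − $2,675| = $45.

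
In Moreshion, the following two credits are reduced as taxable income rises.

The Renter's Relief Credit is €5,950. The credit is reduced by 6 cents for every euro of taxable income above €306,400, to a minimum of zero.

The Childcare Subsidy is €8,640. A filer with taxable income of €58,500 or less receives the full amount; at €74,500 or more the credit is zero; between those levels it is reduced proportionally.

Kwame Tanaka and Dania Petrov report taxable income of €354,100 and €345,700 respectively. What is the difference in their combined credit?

Kwame (€354,100): Renter's Relief Credit: 6% of the €47,700 excess over €306,400 is €2,862; credit = €5,950 − €2,862 = €3,088. Childcare Subsidy: €354,100 is at or above €74,500, so the credit is €0. total €3,088 + €0 = €3,088
Dania (€345,700): Renter's Relief Credit: 6% of the €39,300 excess over €306,400 is €2,358; credit = €5,950 − €2,358 = €3,592. Childcare Subsidy: €345,700 is at or above €74,500, so the credit is €0. total €3,592 + €0 = €3,592
Difference: |€3,088 − €3,592| = €504.

€504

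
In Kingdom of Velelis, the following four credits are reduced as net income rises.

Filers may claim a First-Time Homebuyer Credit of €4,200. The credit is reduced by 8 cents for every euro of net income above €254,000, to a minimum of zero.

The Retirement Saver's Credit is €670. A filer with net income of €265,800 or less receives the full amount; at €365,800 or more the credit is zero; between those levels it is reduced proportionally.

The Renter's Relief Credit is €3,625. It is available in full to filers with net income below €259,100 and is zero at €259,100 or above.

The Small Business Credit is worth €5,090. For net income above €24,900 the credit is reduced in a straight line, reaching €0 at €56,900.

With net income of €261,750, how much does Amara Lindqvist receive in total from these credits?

€4,250

First-Time Homebuyer Credit: 8% of the €7,750 excess over €254,000 is €620; credit = €4,200 − €620 = €3,580.
Retirement Saver's Credit: €261,750 is at or below the €265,800 threshold, so the full €670 applies.
Renter's Relief Credit: €261,750 meets or exceeds the €259,100 cutoff, so the credit is €0.
Small Business Credit: €261,750 is at or above €56,900, so the credit is €0.
Total: €3,580 + €670 + €0 + €0 = €4,250.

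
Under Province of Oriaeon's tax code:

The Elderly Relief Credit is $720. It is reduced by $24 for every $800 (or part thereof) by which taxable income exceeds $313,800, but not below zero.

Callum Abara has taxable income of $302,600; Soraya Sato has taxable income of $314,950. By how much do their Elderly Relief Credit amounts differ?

Callum ($302,600): Elderly Relief Credit: $302,600 is at or below the $313,800 threshold, so the full $720 applies.
Soraya ($314,950): Elderly Relief Credit: income exceeds $313,800 by $1,150, which is 2 full-or-partial $800 increments; reduction = 2 × $24 = $48, leaving $672.
Difference: |$720 − $672| = $48.

$48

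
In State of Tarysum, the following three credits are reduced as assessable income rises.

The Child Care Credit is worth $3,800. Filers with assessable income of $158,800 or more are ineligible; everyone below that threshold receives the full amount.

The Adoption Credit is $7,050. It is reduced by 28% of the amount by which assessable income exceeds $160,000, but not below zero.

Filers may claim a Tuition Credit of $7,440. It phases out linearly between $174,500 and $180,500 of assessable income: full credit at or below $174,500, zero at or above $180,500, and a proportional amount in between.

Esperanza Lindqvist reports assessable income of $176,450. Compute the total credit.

$7,466

Child Care Credit: $176,450 meets or exceeds the $158,800 cutoff, so the credit is $0.
Adoption Credit: 28% of the $16,450 excess over $160,000 is $4,606; credit = $7,050 − $4,606 = $2,444.
Tuition Credit: $176,450 is $1,950 into a $6,000 phase-out range, leaving 4,050/6,000 of the credit: $7,440 × 4,050/6,000 = $5,022.
Total: $0 + $2,444 + $5,022 = $7,466.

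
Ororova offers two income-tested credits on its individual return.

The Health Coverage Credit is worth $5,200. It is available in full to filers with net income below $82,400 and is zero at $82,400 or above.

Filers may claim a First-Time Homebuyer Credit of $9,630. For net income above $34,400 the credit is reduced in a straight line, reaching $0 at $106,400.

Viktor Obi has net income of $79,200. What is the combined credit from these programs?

$8,838

Health Coverage Credit: $79,200 is below the $82,400 cutoff, so the full $5,200 applies.
First-Time Homebuyer Credit: $79,200 is $44,800 into a $72,000 phase-out range, leaving 27,200/72,000 of the credit: $9,630 × 27,200/72,000 = $3,638.
Total: $5,200 + $3,638 = $8,838.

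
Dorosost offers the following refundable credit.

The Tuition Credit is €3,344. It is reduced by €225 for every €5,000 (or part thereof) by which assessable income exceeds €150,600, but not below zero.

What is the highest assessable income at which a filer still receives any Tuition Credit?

After 14 increments the reduction is 14 × €225 = €3,150, leaving €194; one more increment wipes it out. Increment 14 ends at excess 14 × €5,000 = €70,000, so the highest qualifying income is €150,600 + €70,000 = €220,600.

€220,600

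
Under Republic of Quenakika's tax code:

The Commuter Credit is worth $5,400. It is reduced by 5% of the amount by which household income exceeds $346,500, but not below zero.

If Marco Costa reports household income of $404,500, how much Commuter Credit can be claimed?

$2,500

Commuter Credit: 5% of the $58,000 excess over $346,500 is $2,900; credit = $5,400 − $2,900 = $2,500.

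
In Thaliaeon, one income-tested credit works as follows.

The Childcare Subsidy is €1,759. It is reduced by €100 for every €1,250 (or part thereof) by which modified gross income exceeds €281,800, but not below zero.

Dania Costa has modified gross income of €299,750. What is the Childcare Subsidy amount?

Childcare Subsidy: income exceeds €281,800 by €17,950, which is 15 full-or-partial €1,250 increments; reduction = 15 × €100 = €1,500, leaving €259.

€259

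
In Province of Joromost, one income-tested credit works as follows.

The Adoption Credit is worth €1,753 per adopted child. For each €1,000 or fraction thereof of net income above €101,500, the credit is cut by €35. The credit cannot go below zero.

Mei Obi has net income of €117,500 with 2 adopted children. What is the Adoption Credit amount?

€2,946

Adoption Credit: base = 2 × €1,753 = €3,506. income exceeds €101,500 by €16,000, which is 16 full-or-partial €1,000 increments; reduction = 16 × €35 = €560, leaving €2,946.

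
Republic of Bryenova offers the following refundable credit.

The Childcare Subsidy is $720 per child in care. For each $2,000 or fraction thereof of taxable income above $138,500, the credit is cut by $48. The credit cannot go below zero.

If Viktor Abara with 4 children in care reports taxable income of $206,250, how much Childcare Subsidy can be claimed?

$1,248

Childcare Subsidy: base = 4 × $720 = $2,880. income exceeds $138,500 by $67,750, which is 34 full-or-partial $2,000 increments; reduction = 34 × $48 = $1,632, leaving $1,248.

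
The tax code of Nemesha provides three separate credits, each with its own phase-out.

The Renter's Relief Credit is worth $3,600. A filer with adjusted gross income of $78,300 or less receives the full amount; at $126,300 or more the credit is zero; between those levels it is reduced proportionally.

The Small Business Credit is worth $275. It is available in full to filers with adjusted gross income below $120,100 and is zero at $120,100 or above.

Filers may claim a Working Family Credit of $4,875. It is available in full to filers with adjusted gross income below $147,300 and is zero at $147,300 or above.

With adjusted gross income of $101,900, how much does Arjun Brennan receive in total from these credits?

$6,980

Renter's Relief Credit: $101,900 is $23,600 into a $48,000 phase-out range, leaving 24,400/48,000 of the credit: $3,600 × 24,400/48,000 = $1,830.
Small Business Credit: $101,900 is below the $120,100 cutoff, so the full $275 applies.
Working Family Credit: $101,900 is below the $147,300 cutoff, so the full $4,875 applies.
Total: $1,830 + $275 + $4,875 = $6,980.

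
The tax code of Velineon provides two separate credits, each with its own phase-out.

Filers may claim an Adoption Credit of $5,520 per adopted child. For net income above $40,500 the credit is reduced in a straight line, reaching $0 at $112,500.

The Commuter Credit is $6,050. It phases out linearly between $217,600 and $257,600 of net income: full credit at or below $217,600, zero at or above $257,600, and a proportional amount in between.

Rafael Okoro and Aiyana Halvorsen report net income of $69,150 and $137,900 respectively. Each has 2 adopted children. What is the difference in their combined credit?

$6,647

Rafael ($69,150): Adoption Credit: base = 2 × $5,520 = $11,040. $69,150 is $28,650 into a $72,000 phase-out range, leaving 43,350/72,000 of the credit: $11,040 × 43,350/72,000 = $6,647. Commuter Credit: $69,150 is at or below the $217,600 threshold, so the full $6,050 applies. total $6,647 + $6,050 = $12,697
Aiyana ($137,900): Adoption Credit: base = 2 × $5,520 = $11,040. $137,900 is at or above $112,500, so the credit is $0. Commuter Credit: $137,900 is at or below the $217,600 threshold, so the full $6,050 applies. total $0 + $6,050 = $6,050
Difference: |$12,697 − $6,050| = $6,647.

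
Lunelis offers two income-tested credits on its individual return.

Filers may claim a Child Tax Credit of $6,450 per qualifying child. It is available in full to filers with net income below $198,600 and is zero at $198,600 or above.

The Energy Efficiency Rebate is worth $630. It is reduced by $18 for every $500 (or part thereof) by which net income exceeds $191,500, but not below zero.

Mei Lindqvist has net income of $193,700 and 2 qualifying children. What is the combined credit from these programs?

Child Tax Credit: base = 2 × $6,450 = $12,900. $193,700 is below the $198,600 cutoff, so the full $12,900 applies.
Energy Efficiency Rebate: income exceeds $191,500 by $2,200, which is 5 full-or-partial $500 increments; reduction = 5 × $18 = $90, leaving $540.
Total: $12,900 + $540 = $13,440.

$13,440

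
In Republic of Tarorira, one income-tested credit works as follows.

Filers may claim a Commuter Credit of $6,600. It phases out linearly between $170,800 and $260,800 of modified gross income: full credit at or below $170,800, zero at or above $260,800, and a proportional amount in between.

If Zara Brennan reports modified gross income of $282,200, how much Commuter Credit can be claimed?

Commuter Credit: $282,200 is at or above $260,800, so the credit is $0.

$0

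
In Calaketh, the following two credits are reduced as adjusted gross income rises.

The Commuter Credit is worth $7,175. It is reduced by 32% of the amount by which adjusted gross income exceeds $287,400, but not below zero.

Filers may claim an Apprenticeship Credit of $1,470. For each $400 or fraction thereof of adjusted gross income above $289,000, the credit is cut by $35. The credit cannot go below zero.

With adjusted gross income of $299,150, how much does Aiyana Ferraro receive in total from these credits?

$3,975

Commuter Credit: 32% of the $11,750 excess over $287,400 is $3,760; credit = $7,175 − $3,760 = $3,415.
Apprenticeship Credit: income exceeds $289,000 by $10,150, which is 26 full-or-partial $400 increments; reduction = 26 × $35 = $910, leaving $560.
Total: $3,415 + $560 = $3,975.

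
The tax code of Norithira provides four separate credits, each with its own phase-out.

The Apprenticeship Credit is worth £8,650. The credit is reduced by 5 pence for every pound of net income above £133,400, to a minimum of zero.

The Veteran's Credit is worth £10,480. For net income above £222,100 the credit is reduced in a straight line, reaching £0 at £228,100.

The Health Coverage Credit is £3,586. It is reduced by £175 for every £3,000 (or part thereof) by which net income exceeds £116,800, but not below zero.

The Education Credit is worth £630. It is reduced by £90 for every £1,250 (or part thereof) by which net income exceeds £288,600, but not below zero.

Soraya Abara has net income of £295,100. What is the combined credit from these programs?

Apprenticeship Credit: 5% of the £161,700 excess over £133,400 is £8,085; credit = £8,650 − £8,085 = £565.
Veteran's Credit: £295,100 is at or above £228,100, so the credit is £0.
Health Coverage Credit: income exceeds £116,800 by £178,300 → 60 increments × £175 = £10,500 ≥ base, so the credit is £0.
Education Credit: income exceeds £288,600 by £6,500, which is 6 full-or-partial £1,250 increments; reduction = 6 × £90 = £540, leaving £90.
Total: £565 + £0 + £0 + £90 = £655.

£655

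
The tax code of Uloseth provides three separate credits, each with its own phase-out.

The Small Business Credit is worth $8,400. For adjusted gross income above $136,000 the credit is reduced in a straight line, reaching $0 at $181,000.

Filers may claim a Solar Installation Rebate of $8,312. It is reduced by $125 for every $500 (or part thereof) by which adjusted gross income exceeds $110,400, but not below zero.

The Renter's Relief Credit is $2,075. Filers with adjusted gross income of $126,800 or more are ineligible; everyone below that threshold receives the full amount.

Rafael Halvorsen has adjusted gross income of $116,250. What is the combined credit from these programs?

Small Business Credit: $116,250 is at or below the $136,000 threshold, so the full $8,400 applies.
Solar Installation Rebate: income exceeds $110,400 by $5,850, which is 12 full-or-partial $500 increments; reduction = 12 × $125 = $1,500, leaving $6,812.
Renter's Relief Credit: $116,250 is below the $126,800 cutoff, so the full $2,075 applies.
Total: $8,400 + $6,812 + $2,075 = $17,287.

$17,287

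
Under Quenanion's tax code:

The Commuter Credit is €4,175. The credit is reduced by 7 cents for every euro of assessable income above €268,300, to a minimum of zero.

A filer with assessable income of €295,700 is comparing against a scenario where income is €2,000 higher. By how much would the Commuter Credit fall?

At €295,700 — 7% of the €27,400 excess over €268,300 is €1,918; credit = €4,175 − €1,918 = €2,257.
At €297,700 — 7% of the €29,400 excess over €268,300 is €2,058; credit = €4,175 − €2,058 = €2,117.
Lost: €2,257 − €2,117 = €140.

€140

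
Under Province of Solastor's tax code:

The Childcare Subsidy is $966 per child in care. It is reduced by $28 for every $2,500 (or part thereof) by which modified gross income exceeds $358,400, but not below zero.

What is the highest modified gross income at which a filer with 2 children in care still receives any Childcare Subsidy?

$528,400

Full credit = 2 × $966 = $1,932.
After 68 increments the reduction is 68 × $28 = $1,904, leaving $28; one more increment wipes it out. Increment 68 ends at excess 68 × $2,500 = $170,000, so the highest qualifying income is $358,400 + $170,000 = $528,400.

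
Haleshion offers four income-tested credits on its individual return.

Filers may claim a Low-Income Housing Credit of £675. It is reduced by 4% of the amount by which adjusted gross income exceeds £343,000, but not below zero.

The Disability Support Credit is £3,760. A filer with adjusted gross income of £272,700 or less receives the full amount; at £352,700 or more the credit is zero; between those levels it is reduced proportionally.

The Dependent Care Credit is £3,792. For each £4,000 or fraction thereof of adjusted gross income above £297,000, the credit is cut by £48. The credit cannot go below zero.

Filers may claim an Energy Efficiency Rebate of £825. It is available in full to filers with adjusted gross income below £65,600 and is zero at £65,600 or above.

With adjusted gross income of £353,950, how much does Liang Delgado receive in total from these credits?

£3,309

Low-Income Housing Credit: 4% of the £10,950 excess over £343,000 is £438; credit = £675 − £438 = £237.
Disability Support Credit: £353,950 is at or above £352,700, so the credit is £0.
Dependent Care Credit: income exceeds £297,000 by £56,950, which is 15 full-or-partial £4,000 increments; reduction = 15 × £48 = £720, leaving £3,072.
Energy Efficiency Rebate: £353,950 meets or exceeds the £65,600 cutoff, so the credit is £0.
Total: £237 + £0 + £3,072 + £0 = £3,309.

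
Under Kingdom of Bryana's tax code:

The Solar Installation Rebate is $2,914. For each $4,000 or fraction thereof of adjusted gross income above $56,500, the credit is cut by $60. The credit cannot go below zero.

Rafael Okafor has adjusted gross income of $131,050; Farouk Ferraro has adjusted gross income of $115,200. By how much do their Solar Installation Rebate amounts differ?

Rafael ($131,050): Solar Installation Rebate: income exceeds $56,500 by $74,550, which is 19 full-or-partial $4,000 increments; reduction = 19 × $60 = $1,140, leaving $1,774.
Farouk ($115,200): Solar Installation Rebate: income exceeds $56,500 by $58,700, which is 15 full-or-partial $4,000 increments; reduction = 15 × $60 = $900, leaving $2,014.
Difference: |$1,774 − $2,014| = $240.

$240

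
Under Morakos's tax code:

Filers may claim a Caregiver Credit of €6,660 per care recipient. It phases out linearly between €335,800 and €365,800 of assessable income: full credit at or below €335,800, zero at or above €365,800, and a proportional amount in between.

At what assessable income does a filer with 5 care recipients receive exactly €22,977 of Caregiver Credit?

Full credit = 5 × €6,660 = €33,300.
€22,977 is 22,977/33,300 of the full €33,300, so 10,323/33,300 of the €30,000 range has been used: income = €335,800 + €30,000 × 10,323/33,300 = €345,100.

€345,100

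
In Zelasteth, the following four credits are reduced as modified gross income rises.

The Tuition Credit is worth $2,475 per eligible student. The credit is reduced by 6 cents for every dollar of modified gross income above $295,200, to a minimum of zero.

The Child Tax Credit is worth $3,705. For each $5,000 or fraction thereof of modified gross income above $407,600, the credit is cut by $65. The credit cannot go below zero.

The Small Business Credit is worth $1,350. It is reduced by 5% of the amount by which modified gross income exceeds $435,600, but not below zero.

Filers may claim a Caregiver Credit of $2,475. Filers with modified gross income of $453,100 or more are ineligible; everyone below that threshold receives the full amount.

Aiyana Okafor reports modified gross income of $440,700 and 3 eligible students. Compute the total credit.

Tuition Credit: base = 3 × $2,475 = $7,425. 6% of the $145,500 excess over $295,200 is $8,730 ≥ base, so the credit is $0.
Child Tax Credit: income exceeds $407,600 by $33,100, which is 7 full-or-partial $5,000 increments; reduction = 7 × $65 = $455, leaving $3,250.
Small Business Credit: 5% of the $5,100 excess over $435,600 is $255; credit = $1,350 − $255 = $1,095.
Caregiver Credit: $440,700 is below the $453,100 cutoff, so the full $2,475 applies.
Total: $0 + $3,250 + $1,095 + $2,475 = $6,820.

$6,820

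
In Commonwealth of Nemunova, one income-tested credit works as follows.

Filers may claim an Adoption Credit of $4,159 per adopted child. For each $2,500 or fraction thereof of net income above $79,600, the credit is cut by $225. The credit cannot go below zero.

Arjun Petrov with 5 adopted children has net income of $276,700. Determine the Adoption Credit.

Adoption Credit: base = 5 × $4,159 = $20,795. income exceeds $79,600 by $197,100, which is 79 full-or-partial $2,500 increments; reduction = 79 × $225 = $17,775, leaving $3,020.

$3,020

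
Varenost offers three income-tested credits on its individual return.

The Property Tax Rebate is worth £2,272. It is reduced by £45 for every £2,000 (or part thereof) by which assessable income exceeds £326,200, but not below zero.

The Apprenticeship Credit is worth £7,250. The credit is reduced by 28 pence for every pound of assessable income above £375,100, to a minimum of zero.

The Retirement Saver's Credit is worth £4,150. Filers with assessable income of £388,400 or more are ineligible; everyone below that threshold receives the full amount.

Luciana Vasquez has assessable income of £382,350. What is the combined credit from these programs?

Property Tax Rebate: income exceeds £326,200 by £56,150, which is 29 full-or-partial £2,000 increments; reduction = 29 × £45 = £1,305, leaving £967.
Apprenticeship Credit: 28% of the £7,250 excess over £375,100 is £2,030; credit = £7,250 − £2,030 = £5,220.
Retirement Saver's Credit: £382,350 is below the £388,400 cutoff, so the full £4,150 applies.
Total: £967 + £5,220 + £4,150 = £10,337.

£10,337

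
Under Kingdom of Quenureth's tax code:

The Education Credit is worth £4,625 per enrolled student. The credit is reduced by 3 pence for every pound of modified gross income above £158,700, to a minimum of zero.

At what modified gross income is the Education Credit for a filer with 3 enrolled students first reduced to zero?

£621,200

Full credit = 3 × £4,625 = £13,875.
The credit falls by 3% of each pound above £158,700, so it reaches zero when the excess is £13,875 / 3% = £462,500: income = £158,700 + £462,500 = £621,200.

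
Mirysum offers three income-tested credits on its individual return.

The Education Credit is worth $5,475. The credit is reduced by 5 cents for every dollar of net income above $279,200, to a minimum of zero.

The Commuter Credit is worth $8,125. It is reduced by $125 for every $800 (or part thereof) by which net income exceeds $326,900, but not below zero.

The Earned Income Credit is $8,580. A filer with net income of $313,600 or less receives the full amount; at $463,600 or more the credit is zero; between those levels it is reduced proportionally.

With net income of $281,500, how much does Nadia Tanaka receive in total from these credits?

Education Credit: 5% of the $2,300 excess over $279,200 is $115; credit = $5,475 − $115 = $5,360.
Commuter Credit: $281,500 is at or below the $326,900 threshold, so the full $8,125 applies.
Earned Income Credit: $281,500 is at or below the $313,600 threshold, so the full $8,580 applies.
Total: $5,360 + $8,125 + $8,580 = $22,065.

$22,065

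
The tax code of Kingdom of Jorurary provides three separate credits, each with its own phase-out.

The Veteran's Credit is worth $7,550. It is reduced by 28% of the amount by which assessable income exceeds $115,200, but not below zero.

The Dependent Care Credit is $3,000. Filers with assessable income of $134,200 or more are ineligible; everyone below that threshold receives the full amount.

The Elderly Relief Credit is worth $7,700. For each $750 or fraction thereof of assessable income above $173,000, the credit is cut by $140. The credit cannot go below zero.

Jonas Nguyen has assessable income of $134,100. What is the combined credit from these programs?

Veteran's Credit: 28% of the $18,900 excess over $115,200 is $5,292; credit = $7,550 − $5,292 = $2,258.
Dependent Care Credit: $134,100 is below the $134,200 cutoff, so the full $3,000 applies.
Elderly Relief Credit: $134,100 is at or below the $173,000 threshold, so the full $7,700 applies.
Total: $2,258 + $3,000 + $7,700 = $12,958.

$12,958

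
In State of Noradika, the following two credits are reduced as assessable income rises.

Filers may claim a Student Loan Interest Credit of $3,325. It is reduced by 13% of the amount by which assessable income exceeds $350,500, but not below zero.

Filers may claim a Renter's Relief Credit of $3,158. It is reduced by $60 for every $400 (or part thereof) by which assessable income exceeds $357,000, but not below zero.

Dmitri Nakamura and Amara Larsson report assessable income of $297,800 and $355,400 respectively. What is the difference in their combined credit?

Dmitri ($297,800): Student Loan Interest Credit: $297,800 is at or below the $350,500 threshold, so the full $3,325 applies. Renter's Relief Credit: $297,800 is at or below the $357,000 threshold, so the full $3,158 applies. total $3,325 + $3,158 = $6,483
Amara ($355,400): Student Loan Interest Credit: 13% of the $4,900 excess over $350,500 is $637; credit = $3,325 − $637 = $2,688. Renter's Relief Credit: $355,400 is at or below the $357,000 threshold, so the full $3,158 applies. total $2,688 + $3,158 = $5,846
Difference: |$6,483 − $5,846| = $637.

$637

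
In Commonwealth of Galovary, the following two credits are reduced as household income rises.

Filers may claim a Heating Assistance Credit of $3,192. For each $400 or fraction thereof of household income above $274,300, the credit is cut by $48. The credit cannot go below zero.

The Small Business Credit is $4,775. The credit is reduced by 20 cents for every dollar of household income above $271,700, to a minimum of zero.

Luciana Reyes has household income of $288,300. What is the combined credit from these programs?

Heating Assistance Credit: income exceeds $274,300 by $14,000, which is 35 full-or-partial $400 increments; reduction = 35 × $48 = $1,680, leaving $1,512.
Small Business Credit: 20% of the $16,600 excess over $271,700 is $3,320; credit = $4,775 − $3,320 = $1,455.
Total: $1,512 + $1,455 = $2,967.

$2,967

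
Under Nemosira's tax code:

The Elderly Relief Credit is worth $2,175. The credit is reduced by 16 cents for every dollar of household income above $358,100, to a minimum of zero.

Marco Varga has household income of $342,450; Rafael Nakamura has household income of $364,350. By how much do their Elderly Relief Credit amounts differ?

$1,000

Marco ($342,450): Elderly Relief Credit: $342,450 is at or below the $358,100 threshold, so the full $2,175 applies.
Rafael ($364,350): Elderly Relief Credit: 16% of the $6,250 excess over $358,100 is $1,000; credit = $2,175 − $1,000 = $1,175.
Difference: |$2,175 − $1,175| = $1,000.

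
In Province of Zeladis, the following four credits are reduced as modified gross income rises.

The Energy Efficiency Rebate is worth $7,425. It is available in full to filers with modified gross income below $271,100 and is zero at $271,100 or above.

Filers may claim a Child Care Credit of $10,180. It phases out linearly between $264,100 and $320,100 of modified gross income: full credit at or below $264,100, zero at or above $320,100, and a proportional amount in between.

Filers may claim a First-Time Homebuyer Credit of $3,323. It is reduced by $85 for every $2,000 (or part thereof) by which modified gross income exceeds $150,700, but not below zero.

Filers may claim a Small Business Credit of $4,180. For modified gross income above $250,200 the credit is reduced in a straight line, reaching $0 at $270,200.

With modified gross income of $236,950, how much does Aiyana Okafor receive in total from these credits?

$21,785

Energy Efficiency Rebate: $236,950 is below the $271,100 cutoff, so the full $7,425 applies.
Child Care Credit: $236,950 is at or below the $264,100 threshold, so the full $10,180 applies.
First-Time Homebuyer Credit: income exceeds $150,700 by $86,250 → 44 increments × $85 = $3,740 ≥ base, so the credit is $0.
Small Business Credit: $236,950 is at or below the $250,200 threshold, so the full $4,180 applies.
Total: $7,425 + $10,180 + $0 + $4,180 = $21,785.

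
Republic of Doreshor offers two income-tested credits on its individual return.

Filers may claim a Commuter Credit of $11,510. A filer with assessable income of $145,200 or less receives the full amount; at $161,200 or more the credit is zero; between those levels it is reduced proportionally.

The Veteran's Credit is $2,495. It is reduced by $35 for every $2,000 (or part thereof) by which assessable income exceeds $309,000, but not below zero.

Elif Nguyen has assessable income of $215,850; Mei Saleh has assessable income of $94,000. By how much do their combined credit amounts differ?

Elif ($215,850): Commuter Credit: $215,850 is at or above $161,200, so the credit is $0. Veteran's Credit: $215,850 is at or below the $309,000 threshold, so the full $2,495 applies. total $0 + $2,495 = $2,495
Mei ($94,000): Commuter Credit: $94,000 is at or below the $145,200 threshold, so the full $11,510 applies. Veteran's Credit: $94,000 is at or below the $309,000 threshold, so the full $2,495 applies. total $11,510 + $2,495 = $14,005
Difference: |$2,495 − $14,005| = $11,510.

$11,510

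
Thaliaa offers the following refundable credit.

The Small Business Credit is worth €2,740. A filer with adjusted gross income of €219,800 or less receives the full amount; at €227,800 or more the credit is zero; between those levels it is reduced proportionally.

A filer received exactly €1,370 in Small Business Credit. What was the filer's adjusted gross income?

€223,800

€1,370 is 1,370/2,740 of the full €2,740, so 1,370/2,740 of the €8,000 range has been used: income = €219,800 + €8,000 × 1,370/2,740 = €223,800.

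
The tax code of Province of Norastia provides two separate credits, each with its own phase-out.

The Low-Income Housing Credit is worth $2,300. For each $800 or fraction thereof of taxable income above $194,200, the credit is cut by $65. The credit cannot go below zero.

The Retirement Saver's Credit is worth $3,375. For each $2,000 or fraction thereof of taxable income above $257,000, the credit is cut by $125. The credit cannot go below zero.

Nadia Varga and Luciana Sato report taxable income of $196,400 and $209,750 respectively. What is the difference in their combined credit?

$1,105

Nadia ($196,400): Low-Income Housing Credit: income exceeds $194,200 by $2,200, which is 3 full-or-partial $800 increments; reduction = 3 × $65 = $195, leaving $2,105. Retirement Saver's Credit: $196,400 is at or below the $257,000 threshold, so the full $3,375 applies. total $2,105 + $3,375 = $5,480
Luciana ($209,750): Low-Income Housing Credit: income exceeds $194,200 by $15,550, which is 20 full-or-partial $800 increments; reduction = 20 × $65 = $1,300, leaving $1,000. Retirement Saver's Credit: $209,750 is at or below the $257,000 threshold, so the full $3,375 applies. total $1,000 + $3,375 = $4,375
Difference: |$5,480 − $4,375| = $1,105.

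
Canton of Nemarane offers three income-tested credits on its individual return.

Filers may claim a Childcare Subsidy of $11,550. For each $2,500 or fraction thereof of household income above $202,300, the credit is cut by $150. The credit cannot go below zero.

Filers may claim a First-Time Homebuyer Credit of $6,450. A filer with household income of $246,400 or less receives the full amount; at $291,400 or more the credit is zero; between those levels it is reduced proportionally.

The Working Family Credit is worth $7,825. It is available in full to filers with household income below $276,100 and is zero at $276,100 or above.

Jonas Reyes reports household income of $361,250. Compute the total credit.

Childcare Subsidy: income exceeds $202,300 by $158,950, which is 64 full-or-partial $2,500 increments; reduction = 64 × $150 = $9,600, leaving $1,950.
First-Time Homebuyer Credit: $361,250 is at or above $291,400, so the credit is $0.
Working Family Credit: $361,250 meets or exceeds the $276,100 cutoff, so the credit is $0.
Total: $1,950 + $0 + $0 = $1,950.

$1,950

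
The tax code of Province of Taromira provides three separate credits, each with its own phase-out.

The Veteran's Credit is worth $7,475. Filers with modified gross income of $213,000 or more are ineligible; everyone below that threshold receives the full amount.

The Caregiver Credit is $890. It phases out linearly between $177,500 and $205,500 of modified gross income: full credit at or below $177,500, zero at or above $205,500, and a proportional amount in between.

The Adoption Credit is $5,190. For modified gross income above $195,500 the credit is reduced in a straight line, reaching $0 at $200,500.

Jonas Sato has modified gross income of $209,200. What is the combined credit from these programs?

$7,475

Veteran's Credit: $209,200 is below the $213,000 cutoff, so the full $7,475 applies.
Caregiver Credit: $209,200 is at or above $205,500, so the credit is $0.
Adoption Credit: $209,200 is at or above $200,500, so the credit is $0.
Total: $7,475 + $0 + $0 = $7,475.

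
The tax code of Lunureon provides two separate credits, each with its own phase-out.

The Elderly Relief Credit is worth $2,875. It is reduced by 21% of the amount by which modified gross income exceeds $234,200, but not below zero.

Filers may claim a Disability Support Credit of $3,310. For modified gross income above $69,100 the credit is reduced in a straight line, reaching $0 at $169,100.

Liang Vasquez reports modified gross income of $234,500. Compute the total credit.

$2,812

Elderly Relief Credit: 21% of the $300 excess over $234,200 is $63; credit = $2,875 − $63 = $2,812.
Disability Support Credit: $234,500 is at or above $169,100, so the credit is $0.
Total: $2,812 + $0 = $2,812.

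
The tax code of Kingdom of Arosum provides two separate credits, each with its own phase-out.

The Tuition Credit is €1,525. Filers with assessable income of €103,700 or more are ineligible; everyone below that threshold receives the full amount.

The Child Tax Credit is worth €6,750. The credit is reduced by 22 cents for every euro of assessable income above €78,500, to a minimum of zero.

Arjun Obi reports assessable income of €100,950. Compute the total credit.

€3,336

Tuition Credit: €100,950 is below the €103,700 cutoff, so the full €1,525 applies.
Child Tax Credit: 22% of the €22,450 excess over €78,500 is €4,939; credit = €6,750 − €4,939 = €1,811.
Total: €1,525 + €1,811 = €3,336.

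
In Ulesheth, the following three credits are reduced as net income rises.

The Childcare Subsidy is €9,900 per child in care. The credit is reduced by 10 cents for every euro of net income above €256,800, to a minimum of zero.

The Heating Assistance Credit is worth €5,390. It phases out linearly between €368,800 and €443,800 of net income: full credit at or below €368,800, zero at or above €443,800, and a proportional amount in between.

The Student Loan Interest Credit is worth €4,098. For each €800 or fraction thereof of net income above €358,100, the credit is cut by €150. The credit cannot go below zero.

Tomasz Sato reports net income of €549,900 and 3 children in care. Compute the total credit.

€390

Childcare Subsidy: base = 3 × €9,900 = €29,700. 10% of the €293,100 excess over €256,800 is €29,310; credit = €29,700 − €29,310 = €390.
Heating Assistance Credit: €549,900 is at or above €443,800, so the credit is €0.
Student Loan Interest Credit: income exceeds €358,100 by €191,800 → 240 increments × €150 = €36,000 ≥ base, so the credit is €0.
Total: €390 + €0 + €0 = €390.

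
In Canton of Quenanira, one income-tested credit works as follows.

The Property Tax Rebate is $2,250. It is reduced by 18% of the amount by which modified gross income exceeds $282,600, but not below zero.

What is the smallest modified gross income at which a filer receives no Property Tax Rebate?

The credit falls by 18% of each dollar above $282,600, so it reaches zero when the excess is $2,250 / 18% = $12,500: income = $282,600 + $12,500 = $295,100.

$295,100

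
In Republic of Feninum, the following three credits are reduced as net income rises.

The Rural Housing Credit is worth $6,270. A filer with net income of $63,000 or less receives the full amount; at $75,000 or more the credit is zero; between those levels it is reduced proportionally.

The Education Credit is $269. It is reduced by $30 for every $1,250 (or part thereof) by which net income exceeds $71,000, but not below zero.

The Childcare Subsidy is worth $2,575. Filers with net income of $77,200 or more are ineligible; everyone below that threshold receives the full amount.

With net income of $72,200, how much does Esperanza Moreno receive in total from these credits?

Rural Housing Credit: $72,200 is $9,200 into a $12,000 phase-out range, leaving 2,800/12,000 of the credit: $6,270 × 2,800/12,000 = $1,463.
Education Credit: income exceeds $71,000 by $1,200, which is 1 full-or-partial $1,250 increment; reduction = 1 × $30 = $30, leaving $239.
Childcare Subsidy: $72,200 is below the $77,200 cutoff, so the full $2,575 applies.
Total: $1,463 + $239 + $2,575 = $4,277.

$4,277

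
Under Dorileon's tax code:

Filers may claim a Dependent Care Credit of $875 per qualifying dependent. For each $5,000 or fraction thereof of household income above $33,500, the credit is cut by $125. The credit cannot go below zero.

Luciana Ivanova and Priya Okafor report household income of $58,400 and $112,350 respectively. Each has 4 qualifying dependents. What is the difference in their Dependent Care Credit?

Luciana ($58,400): Dependent Care Credit: base = 4 × $875 = $3,500. income exceeds $33,500 by $24,900, which is 5 full-or-partial $5,000 increments; reduction = 5 × $125 = $625, leaving $2,875.
Priya ($112,350): Dependent Care Credit: base = 4 × $875 = $3,500. income exceeds $33,500 by $78,850, which is 16 full-or-partial $5,000 increments; reduction = 16 × $125 = $2,000, leaving $1,500.
Difference: |$2,875 − $1,500| = $1,375.

$1,375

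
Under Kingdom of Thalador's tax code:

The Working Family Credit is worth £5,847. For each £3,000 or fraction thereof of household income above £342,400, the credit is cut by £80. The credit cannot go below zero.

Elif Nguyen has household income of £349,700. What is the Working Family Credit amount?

£5,607

Working Family Credit: income exceeds £342,400 by £7,300, which is 3 full-or-partial £3,000 increments; reduction = 3 × £80 = £240, leaving £5,607.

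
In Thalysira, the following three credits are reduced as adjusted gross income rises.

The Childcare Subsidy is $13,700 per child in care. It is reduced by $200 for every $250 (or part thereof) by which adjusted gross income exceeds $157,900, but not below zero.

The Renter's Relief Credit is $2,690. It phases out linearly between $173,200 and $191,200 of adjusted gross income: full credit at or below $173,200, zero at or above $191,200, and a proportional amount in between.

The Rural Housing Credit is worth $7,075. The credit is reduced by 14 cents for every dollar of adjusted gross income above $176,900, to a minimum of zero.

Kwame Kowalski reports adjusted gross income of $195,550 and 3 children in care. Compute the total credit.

$15,364

Childcare Subsidy: base = 3 × $13,700 = $41,100. income exceeds $157,900 by $37,650, which is 151 full-or-partial $250 increments; reduction = 151 × $200 = $30,200, leaving $10,900.
Renter's Relief Credit: $195,550 is at or above $191,200, so the credit is $0.
Rural Housing Credit: 14% of the $18,650 excess over $176,900 is $2,611; credit = $7,075 − $2,611 = $4,464.
Total: $10,900 + $0 + $4,464 = $15,364.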